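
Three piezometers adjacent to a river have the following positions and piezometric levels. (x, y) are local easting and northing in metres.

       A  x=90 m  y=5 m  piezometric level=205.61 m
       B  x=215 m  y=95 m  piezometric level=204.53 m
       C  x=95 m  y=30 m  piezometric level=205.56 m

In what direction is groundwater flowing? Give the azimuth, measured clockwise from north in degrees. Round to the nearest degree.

088°

Taking A as reference: B−A = (125, 90, -1.08); C−A = (5, 25, -0.05).
Solve a·Δx + b·Δy = Δh: det = 125·25 − 5·90 = 2675.
∂h/∂x = [(-1.08)·25 − (-0.05)·90] / 2675 = -0.008411
∂h/∂y = [125·(-0.05) − 5·(-1.08)] / 2675 = -0.0003178
Flow direction (−∇h) has components (+0.008411 E, +0.0003178 N).
Azimuth = atan2(E, N) = atan2(+0.008411, +0.0003178) = 87.8° ≈ 088°.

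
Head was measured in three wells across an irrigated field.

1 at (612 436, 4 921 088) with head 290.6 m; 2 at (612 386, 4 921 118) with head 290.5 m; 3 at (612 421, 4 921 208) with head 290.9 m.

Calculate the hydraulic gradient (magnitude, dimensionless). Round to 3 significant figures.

0.00481

With h = a·x + b·y + c and 1 as origin, the differences give:
  (-50)·a + 30·b = -0.1
  (-15)·a + 120·b = +0.3
Eliminate b (×120 and ×30, subtract): -5550·a = -21.00 → a = ∂h/∂x = +0.003784
Back-substitute: b = ∂h/∂y = +0.002973.
|∇h| = √(0.003784² + 0.002973²) = 0.004812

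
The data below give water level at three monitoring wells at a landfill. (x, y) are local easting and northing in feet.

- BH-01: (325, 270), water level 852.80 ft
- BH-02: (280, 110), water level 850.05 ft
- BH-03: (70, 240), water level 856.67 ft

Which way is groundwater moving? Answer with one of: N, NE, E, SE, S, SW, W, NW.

Taking BH-01 as reference: BH-02−BH-01 = (-45, -160, -2.75); BH-03−BH-01 = (-255, -30, +3.87).
Determinant of the coordinate differences = (-45)·(-30) − (-255)·(-160) = -39450.
∂h/∂x = [(-2.75)·(-30) − (+3.87)·(-160)] / -39450 = -0.01779
∂h/∂y = [(-45)·(+3.87) − (-255)·(-2.75)] / -39450 = +0.02219
Flow = −∇h = (+0.01779 east, -0.02219 north), which points southeast.

SE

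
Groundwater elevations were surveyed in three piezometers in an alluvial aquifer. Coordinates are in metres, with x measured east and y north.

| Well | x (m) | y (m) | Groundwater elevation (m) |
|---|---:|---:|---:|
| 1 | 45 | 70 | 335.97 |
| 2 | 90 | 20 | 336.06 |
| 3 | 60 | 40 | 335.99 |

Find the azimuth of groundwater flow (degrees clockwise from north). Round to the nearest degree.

Taking 1 as reference: 2−1 = (45, -50, +0.09); 3−1 = (15, -30, +0.02).
Solve a·Δx + b·Δy = Δh: det = 45·(-30) − 15·(-50) = -600.
∂h/∂x = [(+0.09)·(-30) − (+0.02)·(-50)] / -600 = +0.002833
∂h/∂y = [45·(+0.02) − 15·(+0.09)] / -600 = +0.0007500
Flow direction (−∇h) has components (-0.002833 E, -0.0007500 N).
Azimuth = atan2(E, N) = atan2(-0.002833, -0.0007500) = 255.2° ≈ 255°.

255°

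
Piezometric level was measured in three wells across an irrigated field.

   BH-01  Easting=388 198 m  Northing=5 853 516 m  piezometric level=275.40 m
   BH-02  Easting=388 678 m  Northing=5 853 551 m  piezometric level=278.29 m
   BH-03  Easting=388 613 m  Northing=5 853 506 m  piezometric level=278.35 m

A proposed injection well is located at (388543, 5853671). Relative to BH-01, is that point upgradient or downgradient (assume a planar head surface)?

Three-point gradient (reference BH-01): Δ to BH-02 = (480, 35, +2.89), Δ to BH-03 = (415, -10, +2.95).
∂h/∂x = +0.006838, ∂h/∂y = -0.01121 (det = -19325).
Head at (388543, 5853671) = 275.40 + (+0.006838)·(345) + (-0.01121)·(155) = 276.02 m.
That is higher than the 275.40 m at BH-01, so the point is upgradient.

upgradient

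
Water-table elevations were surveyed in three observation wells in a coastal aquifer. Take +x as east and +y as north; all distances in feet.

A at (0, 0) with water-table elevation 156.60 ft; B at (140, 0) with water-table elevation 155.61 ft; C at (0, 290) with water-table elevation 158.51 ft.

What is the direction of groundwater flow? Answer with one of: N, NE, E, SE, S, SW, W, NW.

∂h/∂x = (155.61 − 156.60) / (140 − 0) = -0.007071
∂h/∂y = (158.51 − 156.60) / (290 − 0) = +0.006586
Flow = −∇h = (+0.007071 east, -0.006586 north), which points southeast.

SE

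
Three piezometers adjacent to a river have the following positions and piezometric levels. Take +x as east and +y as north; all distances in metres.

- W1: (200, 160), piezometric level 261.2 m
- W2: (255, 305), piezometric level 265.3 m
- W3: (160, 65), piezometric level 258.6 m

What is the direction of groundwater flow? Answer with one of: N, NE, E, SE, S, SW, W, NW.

Differences from W1: to W2 (Δx, Δy, Δh) = (55, 145, +4.1); to W3 = (-40, -95, -2.6).
Determinant of the coordinate differences = 55·(-95) − (-40)·145 = 575.
∂h/∂x = [(+4.1)·(-95) − (-2.6)·145] / 575 = -0.02174
∂h/∂y = [55·(-2.6) − (-40)·(+4.1)] / 575 = +0.03652
Flow = −∇h = (+0.02174 east, -0.03652 north), which points southeast.

SE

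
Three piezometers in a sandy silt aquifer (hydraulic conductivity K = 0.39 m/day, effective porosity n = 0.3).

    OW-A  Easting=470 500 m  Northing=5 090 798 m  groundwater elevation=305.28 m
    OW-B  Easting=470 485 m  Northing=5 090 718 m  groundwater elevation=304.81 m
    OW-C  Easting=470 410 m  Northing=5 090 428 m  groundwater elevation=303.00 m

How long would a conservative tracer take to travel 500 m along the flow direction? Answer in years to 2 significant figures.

150 years

Taking OW-A as reference: OW-B−OW-A = (-15, -80, -0.47); OW-C−OW-A = (-90, -370, -2.28).
Determinant of the coordinate differences = (-15)·(-370) − (-90)·(-80) = -1650.
∂h/∂x = [(-0.47)·(-370) − (-2.28)·(-80)] / -1650 = +0.005152
∂h/∂y = [(-15)·(-2.28) − (-90)·(-0.47)] / -1650 = +0.004909
|∇h| = √(0.005152² + 0.004909²) = 0.007116
Seepage velocity v = K·i/n = 0.39 × 0.007116 / 0.3 = 0.009251 m/day.
t = 500 / 0.009251 = 5.405e+04 days = 148 years.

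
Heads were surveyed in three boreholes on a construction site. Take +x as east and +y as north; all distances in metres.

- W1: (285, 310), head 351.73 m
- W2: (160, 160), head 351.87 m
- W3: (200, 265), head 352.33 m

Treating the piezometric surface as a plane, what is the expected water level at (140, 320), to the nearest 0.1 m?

353.5 m

Three-point gradient (reference W1): Δ to W2 = (-125, -150, +0.14), Δ to W3 = (-85, -45, +0.60).
∂h/∂x = -0.01175, ∂h/∂y = +0.008856 (det = -7125).
h(140, 320) = 351.73 + (-0.01175)·(-145) + (+0.008856)·(10) = 351.73 +1.703 +0.089 = 353.522 m.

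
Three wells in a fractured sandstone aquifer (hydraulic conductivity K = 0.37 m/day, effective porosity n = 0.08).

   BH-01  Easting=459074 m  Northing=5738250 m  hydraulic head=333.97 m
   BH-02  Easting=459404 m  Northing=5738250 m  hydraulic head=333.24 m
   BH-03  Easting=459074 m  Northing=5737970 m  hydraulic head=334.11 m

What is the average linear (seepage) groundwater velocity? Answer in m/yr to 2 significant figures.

∂h/∂x = (333.24 − 333.97) / (459404 − 459074) = -0.002212
∂h/∂y = (334.11 − 333.97) / (5737970 − 5738250) = -0.0005000
|∇h| = √(-0.002212² + -0.0005000²) = 0.002268
Seepage velocity v = K·i/n = 0.37 × 0.002268 / 0.08 = 0.01049 m/day = 3.831 m/yr.

3.8 m/yr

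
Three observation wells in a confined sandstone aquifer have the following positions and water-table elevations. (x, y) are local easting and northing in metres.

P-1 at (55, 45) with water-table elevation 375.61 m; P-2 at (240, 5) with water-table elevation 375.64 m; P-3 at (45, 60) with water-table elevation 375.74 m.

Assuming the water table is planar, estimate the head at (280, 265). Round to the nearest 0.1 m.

Taking P-1 as reference: P-2−P-1 = (185, -40, +0.03); P-3−P-1 = (-10, 15, +0.13).
Determinant of the coordinate differences = 185·15 − (-10)·(-40) = 2375.
∂h/∂x = [(+0.03)·15 − (+0.13)·(-40)] / 2375 = +0.002379
∂h/∂y = [185·(+0.13) − (-10)·(+0.03)] / 2375 = +0.01025
h(280, 265) = 375.61 + (+0.002379)·(225) + (+0.01025)·(220) = 375.61 +0.535 +2.256 = 378.401 m.

378.4 m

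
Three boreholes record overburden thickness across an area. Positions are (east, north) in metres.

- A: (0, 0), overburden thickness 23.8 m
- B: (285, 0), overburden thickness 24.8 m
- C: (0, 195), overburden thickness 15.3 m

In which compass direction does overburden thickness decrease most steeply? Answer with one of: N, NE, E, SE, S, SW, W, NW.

∂d/∂x = (24.8 − 23.8) / (285 − 0) = +0.003509
∂d/∂y = (15.3 − 23.8) / (195 − 0) = -0.04359
Steepest decrease is along −∇f = (-0.003509 E, +0.04359 N) → north.

N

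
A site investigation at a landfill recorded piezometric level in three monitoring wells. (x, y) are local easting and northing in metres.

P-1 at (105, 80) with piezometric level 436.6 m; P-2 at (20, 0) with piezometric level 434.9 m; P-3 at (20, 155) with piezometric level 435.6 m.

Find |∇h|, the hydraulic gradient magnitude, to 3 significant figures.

Differences from P-1: to P-2 (Δx, Δy, Δh) = (-85, -80, -1.7); to P-3 = (-85, 75, -1.0).
Solve a·Δx + b·Δy = Δh: det = (-85)·75 − (-85)·(-80) = -13175.
∂h/∂x = [(-1.7)·75 − (-1.0)·(-80)] / -13175 = +0.01575
∂h/∂y = [(-85)·(-1.0) − (-85)·(-1.7)] / -13175 = +0.004516
|∇h| = √(0.01575² + 0.004516²) = 0.01638

0.0164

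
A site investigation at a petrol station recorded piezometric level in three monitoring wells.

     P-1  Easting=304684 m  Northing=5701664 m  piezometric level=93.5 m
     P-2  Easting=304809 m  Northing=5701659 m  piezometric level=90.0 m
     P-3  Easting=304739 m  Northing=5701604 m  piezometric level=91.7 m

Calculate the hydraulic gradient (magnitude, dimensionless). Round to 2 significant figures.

Differences from P-1: to P-2 (Δx, Δy, Δh) = (125, -5, -3.5); to P-3 = (55, -60, -1.8).
Determinant of the coordinate differences = 125·(-60) − 55·(-5) = -7225.
∂h/∂x = [(-3.5)·(-60) − (-1.8)·(-5)] / -7225 = -0.02782
∂h/∂y = [125·(-1.8) − 55·(-3.5)] / -7225 = +0.004498
|∇h| = √(-0.02782² + 0.004498²) = 0.02818

0.028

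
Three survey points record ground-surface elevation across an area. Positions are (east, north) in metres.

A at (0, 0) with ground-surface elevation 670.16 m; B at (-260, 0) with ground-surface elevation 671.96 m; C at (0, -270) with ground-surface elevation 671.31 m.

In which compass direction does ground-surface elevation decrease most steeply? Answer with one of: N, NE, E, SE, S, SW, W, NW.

NE

∂z/∂x = (671.96 − 670.16) / (-260 − 0) = -0.006923
∂z/∂y = (671.31 − 670.16) / (-270 − 0) = -0.004259
Steepest decrease is along −∇f = (+0.006923 E, +0.004259 N) → northeast.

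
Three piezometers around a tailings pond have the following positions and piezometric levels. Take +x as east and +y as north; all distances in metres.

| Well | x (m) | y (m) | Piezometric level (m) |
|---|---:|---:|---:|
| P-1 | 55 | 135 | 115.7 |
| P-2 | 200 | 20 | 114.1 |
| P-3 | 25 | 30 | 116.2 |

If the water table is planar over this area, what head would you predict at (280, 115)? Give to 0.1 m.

Three-point gradient (reference P-1): Δ to P-2 = (145, -115, -1.6), Δ to P-3 = (-30, -105, +0.5).
∂h/∂x = -0.01207, ∂h/∂y = -0.001312 (det = -18675).
h(280, 115) = 115.7 + (-0.01207)·(225) + (-0.001312)·(-20) = 115.7 -2.717 +0.026 = 113.009 m.

113.0 m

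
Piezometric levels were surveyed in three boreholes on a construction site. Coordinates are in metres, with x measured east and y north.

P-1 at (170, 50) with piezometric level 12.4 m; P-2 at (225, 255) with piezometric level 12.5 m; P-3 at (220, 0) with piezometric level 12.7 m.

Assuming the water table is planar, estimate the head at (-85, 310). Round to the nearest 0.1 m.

10.9 m

Taking P-1 as reference: P-2−P-1 = (55, 205, +0.1); P-3−P-1 = (50, -50, +0.3).
Determinant of the coordinate differences = 55·(-50) − 50·205 = -13000.
∂h/∂x = [(+0.1)·(-50) − (+0.3)·205] / -13000 = +0.005115
∂h/∂y = [55·(+0.3) − 50·(+0.1)] / -13000 = -0.0008846
h(-85, 310) = 12.4 + (+0.005115)·(-255) + (-0.0008846)·(260) = 12.4 -1.304 -0.230 = 10.866 m.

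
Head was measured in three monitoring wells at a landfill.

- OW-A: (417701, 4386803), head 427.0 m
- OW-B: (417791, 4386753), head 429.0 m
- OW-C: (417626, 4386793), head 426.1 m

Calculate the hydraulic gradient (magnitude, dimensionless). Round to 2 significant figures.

Taking OW-A as reference: OW-B−OW-A = (90, -50, +2.0); OW-C−OW-A = (-75, -10, -0.9).
Determinant of the coordinate differences = 90·(-10) − (-75)·(-50) = -4650.
∂h/∂x = [(+2.0)·(-10) − (-0.9)·(-50)] / -4650 = +0.01398
∂h/∂y = [90·(-0.9) − (-75)·(+2.0)] / -4650 = -0.01484
|∇h| = √(0.01398² + -0.01484²) = 0.02039

0.020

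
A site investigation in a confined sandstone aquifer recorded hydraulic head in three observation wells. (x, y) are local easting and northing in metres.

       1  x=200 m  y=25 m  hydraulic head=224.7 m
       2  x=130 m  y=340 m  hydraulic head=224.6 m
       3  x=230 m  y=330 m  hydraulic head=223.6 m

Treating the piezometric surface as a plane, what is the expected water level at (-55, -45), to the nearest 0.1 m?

227.5 m

With h = a·x + b·y + c and 1 as origin, the differences give:
  (-70)·a + 315·b = -0.1
  30·a + 305·b = -1.1
Eliminate b (×305 and ×315, subtract): -30800·a = 316.00 → a = ∂h/∂x = -0.01026
Back-substitute: b = ∂h/∂y = -0.002597.
h(-55, -45) = 224.7 + (-0.01026)·(-255) + (-0.002597)·(-70) = 224.7 +2.616 +0.182 = 227.498 m.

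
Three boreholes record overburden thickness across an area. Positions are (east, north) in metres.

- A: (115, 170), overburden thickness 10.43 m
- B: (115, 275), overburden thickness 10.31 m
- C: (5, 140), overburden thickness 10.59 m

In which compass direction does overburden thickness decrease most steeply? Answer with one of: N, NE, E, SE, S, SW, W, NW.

Differences from A: to B (Δx, Δy, Δh) = (0, 105, -0.12); to C = (-110, -30, +0.16).
Determinant of the coordinate differences = 0·(-30) − (-110)·105 = 11550.
∂d/∂x = [(-0.12)·(-30) − (+0.16)·105] / 11550 = -0.001143
∂d/∂y = [0·(+0.16) − (-110)·(-0.12)] / 11550 = -0.001143
Steepest decrease is along −∇f = (+0.001143 E, +0.001143 N) → northeast.

NE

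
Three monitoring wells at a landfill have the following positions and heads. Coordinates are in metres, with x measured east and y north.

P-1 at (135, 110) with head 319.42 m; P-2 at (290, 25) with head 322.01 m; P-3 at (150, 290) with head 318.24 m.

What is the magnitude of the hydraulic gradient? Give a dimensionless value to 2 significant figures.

With h = a·x + b·y + c and P-1 as origin, the differences give:
  155·a + (-85)·b = +2.59
  15·a + 180·b = -1.18
Eliminate b (×180 and ×(-85), subtract): 29175·a = 365.900 → a = ∂h/∂x = +0.01254
Back-substitute: b = ∂h/∂y = -0.007601.
|∇h| = √(0.01254² + -0.007601²) = 0.01466

0.015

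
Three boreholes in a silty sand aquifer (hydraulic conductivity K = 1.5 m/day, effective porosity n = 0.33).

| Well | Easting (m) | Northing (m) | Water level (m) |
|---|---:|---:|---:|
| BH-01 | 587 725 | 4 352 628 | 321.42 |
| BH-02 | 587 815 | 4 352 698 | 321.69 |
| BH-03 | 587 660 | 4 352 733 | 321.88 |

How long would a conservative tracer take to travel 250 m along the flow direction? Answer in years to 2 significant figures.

36 years

Differences from BH-01: to BH-02 (Δx, Δy, Δh) = (90, 70, +0.27); to BH-03 = (-65, 105, +0.46).
Determinant of the coordinate differences = 90·105 − (-65)·70 = 14000.
∂h/∂x = [(+0.27)·105 − (+0.46)·70] / 14000 = -0.0002750
∂h/∂y = [90·(+0.46) − (-65)·(+0.27)] / 14000 = +0.004211
|∇h| = √(-0.0002750² + 0.004211²) = 0.00422
Seepage velocity v = K·i/n = 1.5 × 0.00422 / 0.33 = 0.01918 m/day.
t = 250 / 0.01918 = 1.303e+04 days = 35.7 years.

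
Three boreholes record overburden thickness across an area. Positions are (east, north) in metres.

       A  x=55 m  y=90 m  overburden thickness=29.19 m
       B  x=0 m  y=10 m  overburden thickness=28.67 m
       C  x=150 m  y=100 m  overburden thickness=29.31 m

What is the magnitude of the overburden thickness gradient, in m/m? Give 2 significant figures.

Differences from A: to B (Δx, Δy, Δh) = (-55, -80, -0.52); to C = (95, 10, +0.12).
Solve a·Δx + b·Δy = Δd: det = (-55)·10 − 95·(-80) = 7050.
∂d/∂x = [(-0.52)·10 − (+0.12)·(-80)] / 7050 = +0.0006241
∂d/∂y = [(-55)·(+0.12) − 95·(-0.52)] / 7050 = +0.006071
|∇f| = √(0.0006241² + 0.006071²) = 0.006103 m/m

0.0061 m/m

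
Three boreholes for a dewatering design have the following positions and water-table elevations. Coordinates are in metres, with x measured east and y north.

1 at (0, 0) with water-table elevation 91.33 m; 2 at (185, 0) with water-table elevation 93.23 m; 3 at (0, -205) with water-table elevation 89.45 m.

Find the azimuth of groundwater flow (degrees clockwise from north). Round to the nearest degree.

∂h/∂x = (93.23 − 91.33) / (185 − 0) = +0.01027
∂h/∂y = (89.45 − 91.33) / (-205 − 0) = +0.009171
Flow direction (−∇h) has components (-0.01027 E, -0.009171 N).
Azimuth = atan2(E, N) = atan2(-0.01027, -0.009171) = 228.2° ≈ 228°.

228°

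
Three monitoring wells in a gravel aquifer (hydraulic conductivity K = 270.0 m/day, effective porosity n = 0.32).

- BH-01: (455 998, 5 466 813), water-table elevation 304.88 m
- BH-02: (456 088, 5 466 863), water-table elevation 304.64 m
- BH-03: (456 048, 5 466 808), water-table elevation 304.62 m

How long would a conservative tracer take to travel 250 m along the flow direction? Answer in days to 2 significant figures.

48 days

With h = a·x + b·y + c and BH-01 as origin, the differences give:
  90·a + 50·b = -0.24
  50·a + (-5)·b = -0.26
Eliminate b (×(-5) and ×50, subtract): -2950·a = 14.200 → a = ∂h/∂x = -0.004814
Back-substitute: b = ∂h/∂y = +0.003864.
|∇h| = √(-0.004814² + 0.003864²) = 0.006173
Seepage velocity v = K·i/n = 270.0 × 0.006173 / 0.32 = 5.208 m/day.
t = 250 / 5.208 = 48 days.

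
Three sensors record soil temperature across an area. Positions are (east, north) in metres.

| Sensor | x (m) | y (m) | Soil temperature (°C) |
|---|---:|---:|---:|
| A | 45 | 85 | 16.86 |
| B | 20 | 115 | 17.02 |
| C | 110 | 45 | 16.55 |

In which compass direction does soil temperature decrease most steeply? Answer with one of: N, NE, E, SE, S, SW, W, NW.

SE

Differences from A: to B (Δx, Δy, Δh) = (-25, 30, +0.16); to C = (65, -40, -0.31).
Solve a·Δx + b·Δy = ΔT: det = (-25)·(-40) − 65·30 = -950.
∂T/∂x = [(+0.16)·(-40) − (-0.31)·30] / -950 = -0.003053
∂T/∂y = [(-25)·(-0.31) − 65·(+0.16)] / -950 = +0.002789
Steepest decrease is along −∇f = (+0.003053 E, -0.002789 N) → southeast.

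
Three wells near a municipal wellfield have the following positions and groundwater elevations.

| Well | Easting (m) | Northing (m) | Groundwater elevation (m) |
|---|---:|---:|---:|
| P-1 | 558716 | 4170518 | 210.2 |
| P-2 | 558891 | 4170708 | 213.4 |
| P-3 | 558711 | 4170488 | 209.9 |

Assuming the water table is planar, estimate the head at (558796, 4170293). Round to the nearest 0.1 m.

Taking P-1 as reference: P-2−P-1 = (175, 190, +3.2); P-3−P-1 = (-5, -30, -0.3).
Determinant of the coordinate differences = 175·(-30) − (-5)·190 = -4300.
∂h/∂x = [(+3.2)·(-30) − (-0.3)·190] / -4300 = +0.009070
∂h/∂y = [175·(-0.3) − (-5)·(+3.2)] / -4300 = +0.008488
h(558796, 4170293) = 210.2 + (+0.009070)·(80) + (+0.008488)·(-225) = 210.2 +0.726 -1.910 = 209.016 m.

209.0 m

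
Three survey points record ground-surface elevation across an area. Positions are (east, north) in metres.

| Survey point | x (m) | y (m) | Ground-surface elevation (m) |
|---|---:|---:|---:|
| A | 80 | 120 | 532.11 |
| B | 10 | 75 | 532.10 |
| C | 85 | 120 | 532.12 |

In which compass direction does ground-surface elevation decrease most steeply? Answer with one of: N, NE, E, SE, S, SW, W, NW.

With z = a·x + b·y + c and A as origin, the differences give:
  (-70)·a + (-45)·b = -0.01
  5·a + 0·b = +0.01
Eliminate b (×0 and ×(-45), subtract): 225·a = 0.450 → a = ∂z/∂x = +0.002000
Back-substitute: b = ∂z/∂y = -0.002889.
Steepest decrease is along −∇f = (-0.002000 E, +0.002889 N) → northwest.

NW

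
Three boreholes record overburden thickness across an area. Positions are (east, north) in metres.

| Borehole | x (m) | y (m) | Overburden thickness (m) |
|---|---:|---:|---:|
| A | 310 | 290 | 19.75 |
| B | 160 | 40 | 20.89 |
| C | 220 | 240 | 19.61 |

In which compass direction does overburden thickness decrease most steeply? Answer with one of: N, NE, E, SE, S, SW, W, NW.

NW

Taking A as reference: B−A = (-150, -250, +1.14); C−A = (-90, -50, -0.14).
Solve a·Δx + b·Δy = Δd: det = (-150)·(-50) − (-90)·(-250) = -15000.
∂d/∂x = [(+1.14)·(-50) − (-0.14)·(-250)] / -15000 = +0.006133
∂d/∂y = [(-150)·(-0.14) − (-90)·(+1.14)] / -15000 = -0.008240
Steepest decrease is along −∇f = (-0.006133 E, +0.008240 N) → northwest.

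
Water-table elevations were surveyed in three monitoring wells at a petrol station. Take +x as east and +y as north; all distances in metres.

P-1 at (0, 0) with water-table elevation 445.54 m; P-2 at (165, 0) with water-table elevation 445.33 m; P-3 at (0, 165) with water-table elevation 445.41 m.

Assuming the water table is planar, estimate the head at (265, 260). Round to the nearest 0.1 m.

445.0 m

∂h/∂x = (445.33 − 445.54) / (165 − 0) = -0.001273
∂h/∂y = (445.41 − 445.54) / (165 − 0) = -0.0007879
h(265, 260) = 445.54 + (-0.001273)·(265) + (-0.0007879)·(260) = 445.54 -0.337 -0.205 = 444.998 m.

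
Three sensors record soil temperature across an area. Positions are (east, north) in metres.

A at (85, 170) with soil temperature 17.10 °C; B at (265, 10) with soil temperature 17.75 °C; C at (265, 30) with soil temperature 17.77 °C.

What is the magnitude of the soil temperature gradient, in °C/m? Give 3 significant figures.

0.00461 °C/m

Differences from A: to B (Δx, Δy, Δh) = (180, -160, +0.65); to C = (180, -140, +0.67).
Determinant of the coordinate differences = 180·(-140) − 180·(-160) = 3600.
∂T/∂x = [(+0.65)·(-140) − (+0.67)·(-160)] / 3600 = +0.004500
∂T/∂y = [180·(+0.67) − 180·(+0.65)] / 3600 = +0.0010000
|∇f| = √(0.004500² + 0.0010000²) = 0.00461 °C/m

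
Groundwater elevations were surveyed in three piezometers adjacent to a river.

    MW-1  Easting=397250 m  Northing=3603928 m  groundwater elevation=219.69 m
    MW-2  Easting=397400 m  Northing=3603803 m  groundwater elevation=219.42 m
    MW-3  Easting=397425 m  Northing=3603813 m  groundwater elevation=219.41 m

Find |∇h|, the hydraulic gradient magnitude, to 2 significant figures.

0.0014

Three-point gradient (reference MW-1): Δ to MW-2 = (150, -125, -0.27), Δ to MW-3 = (175, -115, -0.28).
∂h/∂x = -0.0008541, ∂h/∂y = +0.001135 (det = 4625).
|∇h| = √(-0.0008541² + 0.001135²) = 0.00142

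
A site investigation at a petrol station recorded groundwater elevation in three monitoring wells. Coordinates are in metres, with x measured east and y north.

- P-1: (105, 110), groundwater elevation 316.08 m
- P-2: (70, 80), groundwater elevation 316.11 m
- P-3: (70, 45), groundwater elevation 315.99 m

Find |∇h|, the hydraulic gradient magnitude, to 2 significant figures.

With h = a·x + b·y + c and P-1 as origin, the differences give:
  (-35)·a + (-30)·b = +0.03
  (-35)·a + (-65)·b = -0.09
Eliminate b (×(-65) and ×(-30), subtract): 1225·a = -4.650 → a = ∂h/∂x = -0.003796
Back-substitute: b = ∂h/∂y = +0.003429.
|∇h| = √(-0.003796² + 0.003429²) = 0.005115

0.0051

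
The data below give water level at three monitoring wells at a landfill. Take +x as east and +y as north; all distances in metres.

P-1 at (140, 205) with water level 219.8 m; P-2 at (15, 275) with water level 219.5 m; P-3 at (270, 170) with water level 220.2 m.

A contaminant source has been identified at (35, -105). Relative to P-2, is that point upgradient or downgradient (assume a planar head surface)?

Taking P-1 as reference: P-2−P-1 = (-125, 70, -0.3); P-3−P-1 = (130, -35, +0.4).
Determinant of the coordinate differences = (-125)·(-35) − 130·70 = -4725.
∂h/∂x = [(-0.3)·(-35) − (+0.4)·70] / -4725 = +0.003704
∂h/∂y = [(-125)·(+0.4) − 130·(-0.3)] / -4725 = +0.002328
Head at (35, -105) = 219.8 + (+0.003704)·(-105) + (+0.002328)·(-310) = 218.69 m.
That is lower than the 219.5 m at P-2, so the point is downgradient.

downgradient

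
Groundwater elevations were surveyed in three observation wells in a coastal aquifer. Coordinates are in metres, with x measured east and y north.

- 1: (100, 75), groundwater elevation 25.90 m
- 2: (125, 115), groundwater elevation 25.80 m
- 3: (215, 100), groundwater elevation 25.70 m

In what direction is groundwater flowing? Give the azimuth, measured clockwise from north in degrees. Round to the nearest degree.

Three-point gradient (reference 1): Δ to 2 = (25, 40, -0.10), Δ to 3 = (115, 25, -0.20).
∂h/∂x = -0.001384, ∂h/∂y = -0.001635 (det = -3975).
Flow direction (−∇h) has components (+0.001384 E, +0.001635 N).
Azimuth = atan2(E, N) = atan2(+0.001384, +0.001635) = 40.2° ≈ 040°.

040°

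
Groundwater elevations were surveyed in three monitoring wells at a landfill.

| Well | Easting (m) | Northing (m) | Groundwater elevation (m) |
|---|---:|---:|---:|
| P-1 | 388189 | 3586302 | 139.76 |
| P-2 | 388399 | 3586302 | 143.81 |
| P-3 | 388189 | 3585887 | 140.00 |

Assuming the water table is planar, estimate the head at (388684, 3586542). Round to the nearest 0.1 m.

149.2 m

∂h/∂x = (143.81 − 139.76) / (388399 − 388189) = +0.01929
∂h/∂y = (140.00 − 139.76) / (3585887 − 3586302) = -0.0005783
h(388684, 3586542) = 139.76 + (+0.01929)·(495) + (-0.0005783)·(240) = 139.76 +9.546 -0.139 = 149.168 m.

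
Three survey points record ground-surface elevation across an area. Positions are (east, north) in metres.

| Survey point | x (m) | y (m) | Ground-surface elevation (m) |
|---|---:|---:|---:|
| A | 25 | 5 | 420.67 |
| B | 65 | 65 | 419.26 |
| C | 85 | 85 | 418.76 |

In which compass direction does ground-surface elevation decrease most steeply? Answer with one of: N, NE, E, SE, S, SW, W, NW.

With z = a·x + b·y + c and A as origin, the differences give:
  40·a + 60·b = -1.41
  60·a + 80·b = -1.91
Eliminate b (×80 and ×60, subtract): -400·a = 1.800 → a = ∂z/∂x = -0.004500
Back-substitute: b = ∂z/∂y = -0.02050.
Steepest decrease is along −∇f = (+0.004500 E, +0.02050 N) → north.

N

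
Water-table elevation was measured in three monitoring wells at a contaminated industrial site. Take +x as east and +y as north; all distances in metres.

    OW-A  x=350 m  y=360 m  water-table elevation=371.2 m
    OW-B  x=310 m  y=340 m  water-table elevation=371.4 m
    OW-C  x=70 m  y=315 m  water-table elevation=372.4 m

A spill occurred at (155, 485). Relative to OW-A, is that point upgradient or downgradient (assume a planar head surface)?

Taking OW-A as reference: OW-B−OW-A = (-40, -20, +0.2); OW-C−OW-A = (-280, -45, +1.2).
Solve a·Δx + b·Δy = Δh: det = (-40)·(-45) − (-280)·(-20) = -3800.
∂h/∂x = [(+0.2)·(-45) − (+1.2)·(-20)] / -3800 = -0.003947
∂h/∂y = [(-40)·(+1.2) − (-280)·(+0.2)] / -3800 = -0.002105
Head at (155, 485) = 371.2 + (-0.003947)·(-195) + (-0.002105)·(125) = 371.71 m.
That is higher than the 371.2 m at OW-A, so the point is upgradient.

upgradient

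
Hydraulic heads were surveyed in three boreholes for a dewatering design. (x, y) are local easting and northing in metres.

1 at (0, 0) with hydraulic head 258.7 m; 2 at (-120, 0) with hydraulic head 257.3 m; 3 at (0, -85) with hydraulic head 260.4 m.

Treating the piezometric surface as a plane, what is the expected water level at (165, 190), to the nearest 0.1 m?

256.8 m

∂h/∂x = (257.3 − 258.7) / (-120 − 0) = +0.01167
∂h/∂y = (260.4 − 258.7) / (-85 − 0) = -0.02000
h(165, 190) = 258.7 + (+0.01167)·(165) + (-0.02000)·(190) = 258.7 +1.925 -3.800 = 256.825 m.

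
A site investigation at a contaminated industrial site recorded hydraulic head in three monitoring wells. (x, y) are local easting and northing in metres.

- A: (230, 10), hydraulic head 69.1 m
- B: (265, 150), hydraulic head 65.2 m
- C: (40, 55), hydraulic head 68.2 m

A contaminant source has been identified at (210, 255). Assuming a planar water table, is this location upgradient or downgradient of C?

With h = a·x + b·y + c and A as origin, the differences give:
  35·a + 140·b = -3.9
  (-190)·a + 45·b = -0.9
Eliminate b (×45 and ×140, subtract): 28175·a = -49.50 → a = ∂h/∂x = -0.001757
Back-substitute: b = ∂h/∂y = -0.02742.
Head at (210, 255) = 69.1 + (-0.001757)·(-20) + (-0.02742)·(245) = 62.42 m.
That is lower than the 68.2 m at C, so the point is downgradient.

downgradient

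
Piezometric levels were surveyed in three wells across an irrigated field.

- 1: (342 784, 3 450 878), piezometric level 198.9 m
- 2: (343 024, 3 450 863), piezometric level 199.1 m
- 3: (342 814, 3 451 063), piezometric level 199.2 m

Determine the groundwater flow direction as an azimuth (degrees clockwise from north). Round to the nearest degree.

212°

With h = a·x + b·y + c and 1 as origin, the differences give:
  240·a + (-15)·b = +0.2
  30·a + 185·b = +0.3
Eliminate b (×185 and ×(-15), subtract): 44850·a = 41.50 → a = ∂h/∂x = +0.0009253
Back-substitute: b = ∂h/∂y = +0.001472.
Flow direction (−∇h) has components (-0.0009253 E, -0.001472 N).
Azimuth = atan2(E, N) = atan2(-0.0009253, -0.001472) = 212.2° ≈ 212°.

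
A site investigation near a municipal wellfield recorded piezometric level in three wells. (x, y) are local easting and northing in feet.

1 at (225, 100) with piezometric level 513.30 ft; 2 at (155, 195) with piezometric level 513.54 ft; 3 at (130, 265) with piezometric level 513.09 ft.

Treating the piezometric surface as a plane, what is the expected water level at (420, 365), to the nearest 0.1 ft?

504.8 ft

Taking 1 as reference: 2−1 = (-70, 95, +0.24); 3−1 = (-95, 165, -0.21).
Determinant of the coordinate differences = (-70)·165 − (-95)·95 = -2525.
∂h/∂x = [(+0.24)·165 − (-0.21)·95] / -2525 = -0.02358
∂h/∂y = [(-70)·(-0.21) − (-95)·(+0.24)] / -2525 = -0.01485
h(420, 365) = 513.30 + (-0.02358)·(195) + (-0.01485)·(265) = 513.30 -4.599 -3.936 = 504.765 ft.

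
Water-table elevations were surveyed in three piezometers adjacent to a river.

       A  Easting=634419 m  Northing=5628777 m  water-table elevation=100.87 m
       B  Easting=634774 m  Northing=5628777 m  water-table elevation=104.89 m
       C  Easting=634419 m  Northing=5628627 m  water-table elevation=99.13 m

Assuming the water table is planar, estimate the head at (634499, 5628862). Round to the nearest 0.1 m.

102.8 m

∂h/∂x = (104.89 − 100.87) / (634774 − 634419) = +0.01132
∂h/∂y = (99.13 − 100.87) / (5628627 − 5628777) = +0.01160
h(634499, 5628862) = 100.87 + (+0.01132)·(80) + (+0.01160)·(85) = 100.87 +0.906 +0.986 = 102.762 m.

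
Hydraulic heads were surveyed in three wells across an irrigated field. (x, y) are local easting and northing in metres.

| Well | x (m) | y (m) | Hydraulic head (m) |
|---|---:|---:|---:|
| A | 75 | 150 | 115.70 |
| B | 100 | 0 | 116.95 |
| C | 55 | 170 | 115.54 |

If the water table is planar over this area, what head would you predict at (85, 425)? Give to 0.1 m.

Taking A as reference: B−A = (25, -150, +1.25); C−A = (-20, 20, -0.16).
Solve a·Δx + b·Δy = Δh: det = 25·20 − (-20)·(-150) = -2500.
∂h/∂x = [(+1.25)·20 − (-0.16)·(-150)] / -2500 = -0.0004000
∂h/∂y = [25·(-0.16) − (-20)·(+1.25)] / -2500 = -0.008400
h(85, 425) = 115.70 + (-0.0004000)·(10) + (-0.008400)·(275) = 115.70 -0.004 -2.310 = 113.386 m.

113.4 m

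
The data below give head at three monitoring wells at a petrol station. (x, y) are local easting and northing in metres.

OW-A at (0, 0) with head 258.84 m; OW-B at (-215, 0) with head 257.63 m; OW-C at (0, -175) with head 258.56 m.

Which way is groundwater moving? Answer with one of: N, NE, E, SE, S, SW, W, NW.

∂h/∂x = (257.63 − 258.84) / (-215 − 0) = +0.005628
∂h/∂y = (258.56 − 258.84) / (-175 − 0) = +0.001600
Flow = −∇h = (-0.005628 east, -0.001600 north), which points west.

W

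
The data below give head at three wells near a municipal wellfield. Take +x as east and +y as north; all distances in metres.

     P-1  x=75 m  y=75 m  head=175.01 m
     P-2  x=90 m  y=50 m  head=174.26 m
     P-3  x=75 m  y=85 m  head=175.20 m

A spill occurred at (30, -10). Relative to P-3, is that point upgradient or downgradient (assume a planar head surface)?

downgradient

Differences from P-1: to P-2 (Δx, Δy, Δh) = (15, -25, -0.75); to P-3 = (0, 10, +0.19).
Solve a·Δx + b·Δy = Δh: det = 15·10 − 0·(-25) = 150.
∂h/∂x = [(-0.75)·10 − (+0.19)·(-25)] / 150 = -0.01833
∂h/∂y = [15·(+0.19) − 0·(-0.75)] / 150 = +0.01900
Head at (30, -10) = 175.01 + (-0.01833)·(-45) + (+0.01900)·(-85) = 174.22 m.
That is lower than the 175.20 m at P-3, so the point is downgradient.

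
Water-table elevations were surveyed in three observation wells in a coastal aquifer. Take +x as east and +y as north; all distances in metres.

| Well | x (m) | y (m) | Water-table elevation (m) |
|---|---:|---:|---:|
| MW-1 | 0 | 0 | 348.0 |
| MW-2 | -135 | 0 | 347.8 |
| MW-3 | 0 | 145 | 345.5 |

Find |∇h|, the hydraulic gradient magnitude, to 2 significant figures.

∂h/∂x = (347.8 − 348.0) / (-135 − 0) = +0.001481
∂h/∂y = (345.5 − 348.0) / (145 − 0) = -0.01724
|∇h| = √(0.001481² + -0.01724²) = 0.0173

0.017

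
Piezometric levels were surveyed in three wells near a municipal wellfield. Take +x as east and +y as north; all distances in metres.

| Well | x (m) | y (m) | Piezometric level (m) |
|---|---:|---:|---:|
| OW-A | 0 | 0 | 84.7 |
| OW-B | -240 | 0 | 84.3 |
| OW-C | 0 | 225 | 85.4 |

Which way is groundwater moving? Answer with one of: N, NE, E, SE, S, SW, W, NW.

SW

∂h/∂x = (84.3 − 84.7) / (-240 − 0) = +0.001667
∂h/∂y = (85.4 − 84.7) / (225 − 0) = +0.003111
Flow = −∇h = (-0.001667 east, -0.003111 north), which points southwest.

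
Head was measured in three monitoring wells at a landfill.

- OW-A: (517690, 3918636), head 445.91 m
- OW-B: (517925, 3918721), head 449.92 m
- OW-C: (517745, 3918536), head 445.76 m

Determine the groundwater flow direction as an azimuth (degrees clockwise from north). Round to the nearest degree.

237°

Taking OW-A as reference: OW-B−OW-A = (235, 85, +4.01); OW-C−OW-A = (55, -100, -0.15).
Determinant of the coordinate differences = 235·(-100) − 55·85 = -28175.
∂h/∂x = [(+4.01)·(-100) − (-0.15)·85] / -28175 = +0.01378
∂h/∂y = [235·(-0.15) − 55·(+4.01)] / -28175 = +0.009079
Flow direction (−∇h) has components (-0.01378 E, -0.009079 N).
Azimuth = atan2(E, N) = atan2(-0.01378, -0.009079) = 236.6° ≈ 237°.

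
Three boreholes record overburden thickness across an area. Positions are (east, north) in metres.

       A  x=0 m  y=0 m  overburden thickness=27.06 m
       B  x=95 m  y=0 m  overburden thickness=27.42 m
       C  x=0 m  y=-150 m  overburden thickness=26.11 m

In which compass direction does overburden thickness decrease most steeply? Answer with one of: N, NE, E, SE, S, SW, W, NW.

∂d/∂x = (27.42 − 27.06) / (95 − 0) = +0.003789
∂d/∂y = (26.11 − 27.06) / (-150 − 0) = +0.006333
Steepest decrease is along −∇f = (-0.003789 E, -0.006333 N) → southwest.

SW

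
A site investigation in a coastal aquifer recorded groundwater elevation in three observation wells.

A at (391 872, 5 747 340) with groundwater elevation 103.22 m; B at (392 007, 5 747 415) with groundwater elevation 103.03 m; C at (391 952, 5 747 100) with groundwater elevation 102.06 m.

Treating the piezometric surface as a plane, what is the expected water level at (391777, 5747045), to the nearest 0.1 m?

102.5 m

Three-point gradient (reference A): Δ to B = (135, 75, -0.19), Δ to C = (80, -240, -1.16).
∂h/∂x = -0.003453, ∂h/∂y = +0.003682 (det = -38400).
h(391777, 5747045) = 103.22 + (-0.003453)·(-95) + (+0.003682)·(-295) = 103.22 +0.328 -1.086 = 102.462 m.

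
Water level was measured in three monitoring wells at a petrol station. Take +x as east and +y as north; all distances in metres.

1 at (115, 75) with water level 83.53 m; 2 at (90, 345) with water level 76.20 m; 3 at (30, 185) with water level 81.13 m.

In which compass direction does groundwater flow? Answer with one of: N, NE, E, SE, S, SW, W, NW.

N

Differences from 1: to 2 (Δx, Δy, Δh) = (-25, 270, -7.33); to 3 = (-85, 110, -2.40).
Determinant of the coordinate differences = (-25)·110 − (-85)·270 = 20200.
∂h/∂x = [(-7.33)·110 − (-2.40)·270] / 20200 = -0.007837
∂h/∂y = [(-25)·(-2.40) − (-85)·(-7.33)] / 20200 = -0.02787
Flow = −∇h = (+0.007837 east, +0.02787 north), which points north.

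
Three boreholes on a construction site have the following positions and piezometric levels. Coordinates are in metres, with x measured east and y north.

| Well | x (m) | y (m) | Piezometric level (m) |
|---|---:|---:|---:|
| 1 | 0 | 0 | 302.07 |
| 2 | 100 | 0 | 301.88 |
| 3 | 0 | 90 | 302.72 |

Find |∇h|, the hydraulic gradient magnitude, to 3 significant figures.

0.00747

∂h/∂x = (301.88 − 302.07) / (100 − 0) = -0.001900
∂h/∂y = (302.72 − 302.07) / (90 − 0) = +0.007222
|∇h| = √(-0.001900² + 0.007222²) = 0.007468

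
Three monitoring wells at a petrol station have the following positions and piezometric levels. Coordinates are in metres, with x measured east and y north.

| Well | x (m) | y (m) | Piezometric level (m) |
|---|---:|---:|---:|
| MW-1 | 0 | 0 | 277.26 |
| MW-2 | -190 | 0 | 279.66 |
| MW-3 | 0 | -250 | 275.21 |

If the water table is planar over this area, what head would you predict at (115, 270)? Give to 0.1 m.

∂h/∂x = (279.66 − 277.26) / (-190 − 0) = -0.01263
∂h/∂y = (275.21 − 277.26) / (-250 − 0) = +0.008200
h(115, 270) = 277.26 + (-0.01263)·(115) + (+0.008200)·(270) = 277.26 -1.453 +2.214 = 278.021 m.

278.0 m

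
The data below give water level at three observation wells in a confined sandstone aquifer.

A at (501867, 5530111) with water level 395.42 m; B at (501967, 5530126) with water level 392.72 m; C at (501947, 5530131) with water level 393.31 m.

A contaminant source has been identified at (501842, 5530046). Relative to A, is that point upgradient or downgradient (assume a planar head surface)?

Differences from A: to B (Δx, Δy, Δh) = (100, 15, -2.70); to C = (80, 20, -2.11).
Determinant of the coordinate differences = 100·20 − 80·15 = 800.
∂h/∂x = [(-2.70)·20 − (-2.11)·15] / 800 = -0.02794
∂h/∂y = [100·(-2.11) − 80·(-2.70)] / 800 = +0.006250
Head at (501842, 5530046) = 395.42 + (-0.02794)·(-25) + (+0.006250)·(-65) = 395.71 m.
That is higher than the 395.42 m at A, so the point is upgradient.

upgradient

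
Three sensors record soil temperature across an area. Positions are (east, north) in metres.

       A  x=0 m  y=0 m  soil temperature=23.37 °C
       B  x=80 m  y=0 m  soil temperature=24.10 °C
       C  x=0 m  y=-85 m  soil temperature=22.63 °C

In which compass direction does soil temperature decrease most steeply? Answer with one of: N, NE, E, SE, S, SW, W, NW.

∂T/∂x = (24.10 − 23.37) / (80 − 0) = +0.009125
∂T/∂y = (22.63 − 23.37) / (-85 − 0) = +0.008706
Steepest decrease is along −∇f = (-0.009125 E, -0.008706 N) → southwest.

SW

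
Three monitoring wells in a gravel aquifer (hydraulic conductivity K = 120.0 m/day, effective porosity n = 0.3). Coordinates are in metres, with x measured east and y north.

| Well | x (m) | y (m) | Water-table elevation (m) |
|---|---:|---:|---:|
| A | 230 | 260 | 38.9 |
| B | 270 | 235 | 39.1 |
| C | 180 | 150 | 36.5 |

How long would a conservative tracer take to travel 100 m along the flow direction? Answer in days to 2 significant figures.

Differences from A: to B (Δx, Δy, Δh) = (40, -25, +0.2); to C = (-50, -110, -2.4).
Solve a·Δx + b·Δy = Δh: det = 40·(-110) − (-50)·(-25) = -5650.
∂h/∂x = [(+0.2)·(-110) − (-2.4)·(-25)] / -5650 = +0.01451
∂h/∂y = [40·(-2.4) − (-50)·(+0.2)] / -5650 = +0.01522
|∇h| = √(0.01451² + 0.01522²) = 0.02103
Seepage velocity v = K·i/n = 120.0 × 0.02103 / 0.3 = 8.412 m/day.
t = 100 / 8.412 = 11.89 days.

12 days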